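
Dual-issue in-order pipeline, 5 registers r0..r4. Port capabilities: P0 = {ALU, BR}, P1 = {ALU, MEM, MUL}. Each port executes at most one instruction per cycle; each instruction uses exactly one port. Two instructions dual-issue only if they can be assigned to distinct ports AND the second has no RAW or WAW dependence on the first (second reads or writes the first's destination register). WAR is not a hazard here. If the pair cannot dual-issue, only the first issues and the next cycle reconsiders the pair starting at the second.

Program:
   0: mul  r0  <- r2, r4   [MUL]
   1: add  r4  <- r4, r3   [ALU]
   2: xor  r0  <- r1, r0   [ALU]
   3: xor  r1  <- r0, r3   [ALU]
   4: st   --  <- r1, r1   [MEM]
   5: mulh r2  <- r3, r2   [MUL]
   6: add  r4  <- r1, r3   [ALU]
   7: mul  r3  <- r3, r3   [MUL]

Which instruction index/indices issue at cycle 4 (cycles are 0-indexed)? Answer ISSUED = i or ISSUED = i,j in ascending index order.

c0: i0,i1 mul.MUL/add.ALU  2-wide
c1: i2 xor.ALU  RAW r0
c2: i3 xor.ALU  RAW r1
c3: i4 st.MEM  no-port MEM/MUL
c4: i5,i6 mulh.MUL/add.ALU  2-wide
c5: i7 mul.MUL  tail

ISSUED = 5,6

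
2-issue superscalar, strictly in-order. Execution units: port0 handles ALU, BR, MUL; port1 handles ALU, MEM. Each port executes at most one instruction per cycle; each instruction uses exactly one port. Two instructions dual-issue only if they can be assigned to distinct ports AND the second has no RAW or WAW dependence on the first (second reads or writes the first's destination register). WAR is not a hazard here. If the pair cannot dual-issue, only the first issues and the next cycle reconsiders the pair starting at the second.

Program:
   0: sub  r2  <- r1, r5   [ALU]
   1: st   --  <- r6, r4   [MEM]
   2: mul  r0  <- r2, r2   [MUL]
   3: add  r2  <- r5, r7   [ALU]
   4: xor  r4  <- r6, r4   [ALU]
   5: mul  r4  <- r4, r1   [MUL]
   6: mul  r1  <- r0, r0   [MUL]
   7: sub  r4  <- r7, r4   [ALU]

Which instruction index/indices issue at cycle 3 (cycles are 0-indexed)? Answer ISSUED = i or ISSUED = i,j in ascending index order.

ISSUED = 5

c0: i0,i1 sub.ALU+st.MEM  dual
c1: i2,i3 mul.MUL+add.ALU  dual
c2: i4 xor.ALU  RAW+WAW r4
c3: i5 mul.MUL  no-port MUL/MUL
c4: i6,i7 mul.MUL+sub.ALU  dual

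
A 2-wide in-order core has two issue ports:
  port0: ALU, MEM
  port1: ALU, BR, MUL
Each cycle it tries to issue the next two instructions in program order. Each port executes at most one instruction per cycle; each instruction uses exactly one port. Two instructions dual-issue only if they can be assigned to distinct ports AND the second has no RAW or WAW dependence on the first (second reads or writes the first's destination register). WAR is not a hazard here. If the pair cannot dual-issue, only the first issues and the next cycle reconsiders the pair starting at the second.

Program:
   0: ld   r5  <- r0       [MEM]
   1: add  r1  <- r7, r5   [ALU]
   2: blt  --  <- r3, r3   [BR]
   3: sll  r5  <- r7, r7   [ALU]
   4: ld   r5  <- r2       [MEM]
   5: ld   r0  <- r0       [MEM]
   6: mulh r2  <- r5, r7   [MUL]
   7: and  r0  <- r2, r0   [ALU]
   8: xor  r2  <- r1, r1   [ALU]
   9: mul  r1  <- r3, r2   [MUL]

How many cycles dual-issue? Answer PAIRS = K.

PAIRS = 3

[0] i0  ld.MEM  -- RAW r5
[1] i1&i2  add.ALU+blt.BR  -- dual
[2] i3  sll.ALU  -- WAW r5
[3] i4  ld.MEM  -- no-port MEM/MEM
[4] i5&i6  ld.MEM+mulh.MUL  -- dual
[5] i7&i8  and.ALU+xor.ALU  -- dual
[6] i9  mul.MUL  -- tail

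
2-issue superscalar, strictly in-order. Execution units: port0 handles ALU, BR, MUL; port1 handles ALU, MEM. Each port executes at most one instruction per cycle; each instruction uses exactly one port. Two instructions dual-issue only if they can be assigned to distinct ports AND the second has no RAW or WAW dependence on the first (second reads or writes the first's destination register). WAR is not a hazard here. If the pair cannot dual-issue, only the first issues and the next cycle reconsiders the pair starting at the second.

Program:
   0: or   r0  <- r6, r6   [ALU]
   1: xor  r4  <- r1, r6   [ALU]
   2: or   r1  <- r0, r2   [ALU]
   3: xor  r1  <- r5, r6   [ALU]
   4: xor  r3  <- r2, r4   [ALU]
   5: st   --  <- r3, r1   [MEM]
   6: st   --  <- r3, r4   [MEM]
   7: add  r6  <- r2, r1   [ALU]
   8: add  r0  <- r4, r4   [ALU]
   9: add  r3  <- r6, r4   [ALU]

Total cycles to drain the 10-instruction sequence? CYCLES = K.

#0 head=0: or xor i0,i1 dual
#1 head=2: or i2 WAW r1
#2 head=3: xor xor i3,i4 dual
#3 head=5: st i5 no-port MEM/MEM
#4 head=6: st add i6,i7 dual
#5 head=8: add add i8,i9 dual

CYCLES = 6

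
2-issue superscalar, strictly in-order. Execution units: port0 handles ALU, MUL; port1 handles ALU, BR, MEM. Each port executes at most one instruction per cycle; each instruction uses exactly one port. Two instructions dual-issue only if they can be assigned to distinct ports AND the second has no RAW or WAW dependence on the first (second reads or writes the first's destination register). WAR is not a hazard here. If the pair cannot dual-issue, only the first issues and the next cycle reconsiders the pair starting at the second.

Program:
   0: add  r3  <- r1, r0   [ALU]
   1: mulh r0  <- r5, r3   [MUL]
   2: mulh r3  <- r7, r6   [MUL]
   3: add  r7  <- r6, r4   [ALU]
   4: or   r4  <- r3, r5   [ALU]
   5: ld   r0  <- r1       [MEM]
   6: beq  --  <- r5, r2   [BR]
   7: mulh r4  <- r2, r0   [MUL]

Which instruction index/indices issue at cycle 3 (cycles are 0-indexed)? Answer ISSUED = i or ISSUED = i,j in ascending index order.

ISSUED = 4,5

t=0 i0:add.ALU ; RAW r3
t=1 i1:mulh.MUL ; no-port MUL/MUL
t=2 i2,i3:mulh.MUL;add.ALU ; 2-wide
t=3 i4,i5:or.ALU;ld.MEM ; 2-wide
t=4 i6,i7:beq.BR;mulh.MUL ; 2-wide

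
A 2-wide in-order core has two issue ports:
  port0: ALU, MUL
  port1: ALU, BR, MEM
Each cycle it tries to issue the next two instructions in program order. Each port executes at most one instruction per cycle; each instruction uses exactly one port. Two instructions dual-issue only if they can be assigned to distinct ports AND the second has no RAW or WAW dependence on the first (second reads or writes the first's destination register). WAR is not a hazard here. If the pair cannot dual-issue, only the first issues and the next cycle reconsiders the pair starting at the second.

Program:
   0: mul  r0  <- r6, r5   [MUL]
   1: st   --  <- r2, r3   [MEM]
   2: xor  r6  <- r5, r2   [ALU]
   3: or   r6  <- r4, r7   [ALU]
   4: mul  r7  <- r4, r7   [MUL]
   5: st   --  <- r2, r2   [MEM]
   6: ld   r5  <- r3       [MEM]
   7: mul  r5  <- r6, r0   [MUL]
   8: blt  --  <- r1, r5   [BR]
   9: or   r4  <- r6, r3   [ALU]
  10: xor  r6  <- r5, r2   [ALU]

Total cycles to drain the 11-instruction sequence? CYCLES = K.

CYCLES = 8

0. mul.MUL st.MEM @i0,i1  | 2-wide
1. xor.ALU @i2  | WAW r6
2. or.ALU mul.MUL @i3,i4  | 2-wide
3. st.MEM @i5  | no-port MEM/MEM
4. ld.MEM @i6  | WAW r5
5. mul.MUL @i7  | RAW r5
6. blt.BR or.ALU @i8,i9  | 2-wide
7. xor.ALU @i10  | tail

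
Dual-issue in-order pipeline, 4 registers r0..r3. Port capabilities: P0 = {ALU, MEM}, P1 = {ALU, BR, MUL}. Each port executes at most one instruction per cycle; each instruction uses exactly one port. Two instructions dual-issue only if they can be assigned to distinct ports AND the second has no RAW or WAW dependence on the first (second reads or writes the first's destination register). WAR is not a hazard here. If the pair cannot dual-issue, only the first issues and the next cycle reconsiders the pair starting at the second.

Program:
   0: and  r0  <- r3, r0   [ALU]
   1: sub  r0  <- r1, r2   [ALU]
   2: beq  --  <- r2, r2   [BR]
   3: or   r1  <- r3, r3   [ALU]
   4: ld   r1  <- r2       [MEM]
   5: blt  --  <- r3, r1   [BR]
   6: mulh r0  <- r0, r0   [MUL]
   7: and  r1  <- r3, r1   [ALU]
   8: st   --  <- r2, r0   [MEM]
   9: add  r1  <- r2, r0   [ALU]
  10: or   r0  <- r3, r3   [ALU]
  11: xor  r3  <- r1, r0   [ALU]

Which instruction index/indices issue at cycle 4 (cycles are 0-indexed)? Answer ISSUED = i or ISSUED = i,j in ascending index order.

ISSUED = 5

c0: i0 and.ALU  WAW r0
c1: i1/i2 sub.ALU beq.BR  2-wide
c2: i3 or.ALU  WAW r1
c3: i4 ld.MEM  RAW r1
c4: i5 blt.BR  no-port BR/MUL
c5: i6/i7 mulh.MUL and.ALU  2-wide
c6: i8/i9 st.MEM add.ALU  2-wide
c7: i10 or.ALU  RAW r0
c8: i11 xor.ALU  tail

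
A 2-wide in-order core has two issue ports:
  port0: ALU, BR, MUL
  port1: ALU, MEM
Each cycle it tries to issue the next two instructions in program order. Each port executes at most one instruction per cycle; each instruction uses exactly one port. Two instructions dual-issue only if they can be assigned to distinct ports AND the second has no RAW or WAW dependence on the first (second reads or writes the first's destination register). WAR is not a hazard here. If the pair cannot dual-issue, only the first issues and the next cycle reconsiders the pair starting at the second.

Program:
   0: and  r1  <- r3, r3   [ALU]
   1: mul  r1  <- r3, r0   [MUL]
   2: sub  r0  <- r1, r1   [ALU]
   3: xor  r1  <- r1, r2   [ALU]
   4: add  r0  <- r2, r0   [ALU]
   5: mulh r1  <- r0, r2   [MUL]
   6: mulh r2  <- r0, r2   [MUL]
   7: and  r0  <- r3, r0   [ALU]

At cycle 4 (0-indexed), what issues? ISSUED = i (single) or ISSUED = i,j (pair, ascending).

#0 head=0: and.ALU i0 WAW r1
#1 head=1: mul.MUL i1 RAW r1
#2 head=2: sub.ALU+xor.ALU i2+i3 2-wide
#3 head=4: add.ALU i4 RAW r0
#4 head=5: mulh.MUL i5 no-port MUL/MUL
#5 head=6: mulh.MUL+and.ALU i6+i7 2-wide

ISSUED = 5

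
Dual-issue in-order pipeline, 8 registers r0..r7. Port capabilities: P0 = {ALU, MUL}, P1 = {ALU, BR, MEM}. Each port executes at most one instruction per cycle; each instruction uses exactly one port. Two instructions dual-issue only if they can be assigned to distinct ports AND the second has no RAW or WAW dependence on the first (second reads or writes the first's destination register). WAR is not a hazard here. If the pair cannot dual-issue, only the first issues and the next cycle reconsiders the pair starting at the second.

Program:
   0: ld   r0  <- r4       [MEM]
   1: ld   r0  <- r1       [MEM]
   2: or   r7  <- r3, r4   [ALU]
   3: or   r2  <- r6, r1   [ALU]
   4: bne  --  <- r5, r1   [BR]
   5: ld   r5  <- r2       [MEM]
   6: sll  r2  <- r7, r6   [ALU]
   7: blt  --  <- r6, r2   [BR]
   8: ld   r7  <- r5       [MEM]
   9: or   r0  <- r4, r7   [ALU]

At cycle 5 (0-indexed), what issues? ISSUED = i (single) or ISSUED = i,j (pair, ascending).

#0 head=0: ld i0 no-port MEM/MEM
#1 head=1: ld;or i1/i2 2-wide
#2 head=3: or;bne i3/i4 2-wide
#3 head=5: ld;sll i5/i6 2-wide
#4 head=7: blt i7 no-port BR/MEM
#5 head=8: ld i8 RAW r7
#6 head=9: or i9 tail

ISSUED = 8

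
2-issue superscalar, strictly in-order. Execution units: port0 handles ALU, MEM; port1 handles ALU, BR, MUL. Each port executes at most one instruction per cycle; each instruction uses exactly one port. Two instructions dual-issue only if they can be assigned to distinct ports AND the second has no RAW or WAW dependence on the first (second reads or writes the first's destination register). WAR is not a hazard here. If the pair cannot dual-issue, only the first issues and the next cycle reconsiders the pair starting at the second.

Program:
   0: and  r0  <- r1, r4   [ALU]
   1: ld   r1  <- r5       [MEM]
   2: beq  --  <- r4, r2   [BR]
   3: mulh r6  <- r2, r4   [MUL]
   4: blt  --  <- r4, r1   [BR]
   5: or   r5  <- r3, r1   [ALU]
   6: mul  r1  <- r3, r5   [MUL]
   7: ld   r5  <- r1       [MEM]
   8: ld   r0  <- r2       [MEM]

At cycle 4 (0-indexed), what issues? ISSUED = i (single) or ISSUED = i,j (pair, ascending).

ISSUED = 6

0. and;ld @i0/i1  | 2-wide
1. beq @i2  | no-port BR/MUL
2. mulh @i3  | no-port MUL/BR
3. blt;or @i4/i5  | 2-wide
4. mul @i6  | RAW r1
5. ld @i7  | no-port MEM/MEM
6. ld @i8  | tail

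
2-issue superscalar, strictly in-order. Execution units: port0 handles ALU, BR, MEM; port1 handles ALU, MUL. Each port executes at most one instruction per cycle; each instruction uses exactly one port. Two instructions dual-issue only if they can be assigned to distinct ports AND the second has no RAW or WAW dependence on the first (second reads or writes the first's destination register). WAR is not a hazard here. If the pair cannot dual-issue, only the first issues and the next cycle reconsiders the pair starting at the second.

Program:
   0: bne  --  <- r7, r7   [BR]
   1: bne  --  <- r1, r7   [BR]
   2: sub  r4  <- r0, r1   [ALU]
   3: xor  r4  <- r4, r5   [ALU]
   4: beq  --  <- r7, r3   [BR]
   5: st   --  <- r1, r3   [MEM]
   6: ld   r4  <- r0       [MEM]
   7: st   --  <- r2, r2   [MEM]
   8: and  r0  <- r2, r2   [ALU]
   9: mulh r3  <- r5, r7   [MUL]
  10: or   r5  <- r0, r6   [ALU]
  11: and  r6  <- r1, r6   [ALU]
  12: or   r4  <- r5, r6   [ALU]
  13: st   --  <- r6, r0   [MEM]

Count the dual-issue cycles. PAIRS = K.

#0 head=0: bne.BR i0 no-port BR/BR
#1 head=1: bne.BR sub.ALU i1&i2 pair
#2 head=3: xor.ALU beq.BR i3&i4 pair
#3 head=5: st.MEM i5 no-port MEM/MEM
#4 head=6: ld.MEM i6 no-port MEM/MEM
#5 head=7: st.MEM and.ALU i7&i8 pair
#6 head=9: mulh.MUL or.ALU i9&i10 pair
#7 head=11: and.ALU i11 RAW r6
#8 head=12: or.ALU st.MEM i12&i13 pair

PAIRS = 5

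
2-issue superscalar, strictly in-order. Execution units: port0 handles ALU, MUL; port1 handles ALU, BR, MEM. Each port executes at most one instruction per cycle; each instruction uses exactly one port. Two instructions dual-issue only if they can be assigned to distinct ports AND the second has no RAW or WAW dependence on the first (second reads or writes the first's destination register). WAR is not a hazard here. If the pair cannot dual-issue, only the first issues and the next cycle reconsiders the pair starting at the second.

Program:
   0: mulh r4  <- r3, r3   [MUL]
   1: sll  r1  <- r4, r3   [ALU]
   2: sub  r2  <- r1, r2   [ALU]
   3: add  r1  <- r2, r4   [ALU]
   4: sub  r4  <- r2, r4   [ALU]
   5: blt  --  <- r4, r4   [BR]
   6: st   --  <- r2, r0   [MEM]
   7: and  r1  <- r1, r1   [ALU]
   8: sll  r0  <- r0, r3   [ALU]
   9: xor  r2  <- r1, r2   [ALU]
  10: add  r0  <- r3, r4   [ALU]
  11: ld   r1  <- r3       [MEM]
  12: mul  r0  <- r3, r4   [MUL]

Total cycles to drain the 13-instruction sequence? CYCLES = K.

t=0 i0:mulh ; RAW r4
t=1 i1:sll ; RAW r1
t=2 i2:sub ; RAW r2
t=3 i3+i4:add+sub ; 2-wide
t=4 i5:blt ; no-port BR/MEM
t=5 i6+i7:st+and ; 2-wide
t=6 i8+i9:sll+xor ; 2-wide
t=7 i10+i11:add+ld ; 2-wide
t=8 i12:mul ; tail

CYCLES = 9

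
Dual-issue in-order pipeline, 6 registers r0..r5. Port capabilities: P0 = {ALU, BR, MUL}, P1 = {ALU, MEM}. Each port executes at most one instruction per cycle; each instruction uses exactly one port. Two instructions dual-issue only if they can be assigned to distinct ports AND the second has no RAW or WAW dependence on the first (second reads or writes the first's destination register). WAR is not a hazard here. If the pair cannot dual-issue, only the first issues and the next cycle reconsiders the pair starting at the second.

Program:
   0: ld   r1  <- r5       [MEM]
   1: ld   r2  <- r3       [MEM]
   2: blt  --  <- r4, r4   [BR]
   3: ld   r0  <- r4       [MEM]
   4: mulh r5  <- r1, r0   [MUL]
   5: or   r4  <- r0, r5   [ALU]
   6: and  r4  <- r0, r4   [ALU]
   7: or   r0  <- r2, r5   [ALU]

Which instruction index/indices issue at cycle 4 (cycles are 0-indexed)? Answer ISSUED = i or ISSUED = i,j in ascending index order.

c0: i0 ld  no-port MEM/MEM
c1: i1&i2 ld/blt  2-wide
c2: i3 ld  RAW r0
c3: i4 mulh  RAW r5
c4: i5 or  RAW+WAW r4
c5: i6&i7 and/or  2-wide

ISSUED = 5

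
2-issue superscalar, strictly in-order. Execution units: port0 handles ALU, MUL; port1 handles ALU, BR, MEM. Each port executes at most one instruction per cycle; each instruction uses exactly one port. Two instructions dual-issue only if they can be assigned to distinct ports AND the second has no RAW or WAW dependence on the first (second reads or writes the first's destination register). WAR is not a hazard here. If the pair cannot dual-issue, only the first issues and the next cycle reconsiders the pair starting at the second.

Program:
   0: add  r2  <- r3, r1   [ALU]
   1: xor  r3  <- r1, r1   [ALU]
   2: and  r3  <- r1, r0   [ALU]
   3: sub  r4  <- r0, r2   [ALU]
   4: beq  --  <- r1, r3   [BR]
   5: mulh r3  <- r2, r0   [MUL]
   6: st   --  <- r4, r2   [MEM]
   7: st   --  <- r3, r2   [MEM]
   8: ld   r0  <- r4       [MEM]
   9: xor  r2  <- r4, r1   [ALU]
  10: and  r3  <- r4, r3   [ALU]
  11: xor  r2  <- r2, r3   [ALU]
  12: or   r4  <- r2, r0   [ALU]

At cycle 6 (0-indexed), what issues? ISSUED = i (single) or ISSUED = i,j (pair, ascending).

t=0 i0,i1:add.ALU;xor.ALU ; 2-wide
t=1 i2,i3:and.ALU;sub.ALU ; 2-wide
t=2 i4,i5:beq.BR;mulh.MUL ; 2-wide
t=3 i6:st.MEM ; no-port MEM/MEM
t=4 i7:st.MEM ; no-port MEM/MEM
t=5 i8,i9:ld.MEM;xor.ALU ; 2-wide
t=6 i10:and.ALU ; RAW r3
t=7 i11:xor.ALU ; RAW r2
t=8 i12:or.ALU ; tail

ISSUED = 10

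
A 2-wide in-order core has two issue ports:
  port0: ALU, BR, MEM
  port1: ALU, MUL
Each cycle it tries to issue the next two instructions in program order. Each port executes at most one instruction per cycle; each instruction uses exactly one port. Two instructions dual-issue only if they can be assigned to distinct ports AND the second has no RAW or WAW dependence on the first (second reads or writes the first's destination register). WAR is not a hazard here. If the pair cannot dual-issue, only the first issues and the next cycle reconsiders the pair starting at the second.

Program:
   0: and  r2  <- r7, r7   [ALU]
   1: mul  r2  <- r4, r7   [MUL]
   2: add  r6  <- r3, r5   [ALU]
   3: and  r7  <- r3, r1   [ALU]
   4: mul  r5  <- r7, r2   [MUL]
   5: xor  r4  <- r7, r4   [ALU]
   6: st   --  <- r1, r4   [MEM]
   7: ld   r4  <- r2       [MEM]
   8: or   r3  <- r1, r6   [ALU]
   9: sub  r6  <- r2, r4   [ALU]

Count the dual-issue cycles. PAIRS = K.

t=0 i0:and ; WAW r2
t=1 i1+i2:mul/add ; 2-wide
t=2 i3:and ; RAW r7
t=3 i4+i5:mul/xor ; 2-wide
t=4 i6:st ; no-port MEM/MEM
t=5 i7+i8:ld/or ; 2-wide
t=6 i9:sub ; tail

PAIRS = 3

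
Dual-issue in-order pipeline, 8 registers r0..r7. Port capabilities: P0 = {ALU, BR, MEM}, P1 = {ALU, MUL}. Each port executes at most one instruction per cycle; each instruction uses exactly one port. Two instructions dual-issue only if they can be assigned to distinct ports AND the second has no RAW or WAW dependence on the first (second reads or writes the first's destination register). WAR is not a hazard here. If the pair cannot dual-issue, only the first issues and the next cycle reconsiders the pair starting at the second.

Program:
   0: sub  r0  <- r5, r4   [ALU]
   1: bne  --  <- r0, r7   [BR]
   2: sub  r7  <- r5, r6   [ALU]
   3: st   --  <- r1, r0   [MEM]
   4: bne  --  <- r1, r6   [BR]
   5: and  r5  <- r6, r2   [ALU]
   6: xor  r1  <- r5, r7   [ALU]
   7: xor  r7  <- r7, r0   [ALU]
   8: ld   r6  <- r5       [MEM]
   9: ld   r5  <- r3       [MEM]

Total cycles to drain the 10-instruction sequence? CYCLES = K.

CYCLES = 7

#0 head=0: sub.ALU i0 RAW r0
#1 head=1: bne.BR;sub.ALU i1+i2 pair
#2 head=3: st.MEM i3 no-port MEM/BR
#3 head=4: bne.BR;and.ALU i4+i5 pair
#4 head=6: xor.ALU;xor.ALU i6+i7 pair
#5 head=8: ld.MEM i8 no-port MEM/MEM
#6 head=9: ld.MEM i9 tail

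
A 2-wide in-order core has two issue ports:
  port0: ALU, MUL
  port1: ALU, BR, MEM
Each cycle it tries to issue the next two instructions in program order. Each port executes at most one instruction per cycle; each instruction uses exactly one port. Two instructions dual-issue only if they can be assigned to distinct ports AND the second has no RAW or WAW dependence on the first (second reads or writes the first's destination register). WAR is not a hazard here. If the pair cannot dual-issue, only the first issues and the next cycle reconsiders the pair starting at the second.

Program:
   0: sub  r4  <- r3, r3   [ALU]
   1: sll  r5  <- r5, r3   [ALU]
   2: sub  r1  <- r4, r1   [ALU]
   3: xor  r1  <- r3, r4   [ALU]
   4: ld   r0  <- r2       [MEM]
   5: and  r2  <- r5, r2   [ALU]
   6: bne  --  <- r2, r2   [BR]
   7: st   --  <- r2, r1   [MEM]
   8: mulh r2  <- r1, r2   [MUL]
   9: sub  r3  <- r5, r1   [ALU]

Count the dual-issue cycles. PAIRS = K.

PAIRS = 3

#0 head=0: sub+sll i0+i1 2-wide
#1 head=2: sub i2 WAW r1
#2 head=3: xor+ld i3+i4 2-wide
#3 head=5: and i5 RAW r2
#4 head=6: bne i6 no-port BR/MEM
#5 head=7: st+mulh i7+i8 2-wide
#6 head=9: sub i9 tail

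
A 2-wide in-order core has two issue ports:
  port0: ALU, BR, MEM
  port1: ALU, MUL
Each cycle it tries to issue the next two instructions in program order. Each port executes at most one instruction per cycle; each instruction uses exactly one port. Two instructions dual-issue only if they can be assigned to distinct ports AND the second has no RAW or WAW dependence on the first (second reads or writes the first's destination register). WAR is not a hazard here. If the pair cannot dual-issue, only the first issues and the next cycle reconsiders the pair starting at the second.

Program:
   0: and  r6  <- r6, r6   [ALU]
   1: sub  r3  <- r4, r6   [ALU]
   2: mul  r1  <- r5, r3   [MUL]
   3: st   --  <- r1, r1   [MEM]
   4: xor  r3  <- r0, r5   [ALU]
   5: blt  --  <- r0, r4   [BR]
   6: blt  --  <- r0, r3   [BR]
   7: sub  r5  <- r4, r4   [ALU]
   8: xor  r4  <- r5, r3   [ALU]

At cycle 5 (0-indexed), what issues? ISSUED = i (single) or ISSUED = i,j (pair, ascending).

ISSUED = 6,7

0. and @i0  | RAW r6
1. sub @i1  | RAW r3
2. mul @i2  | RAW r1
3. st xor @i3,i4  | dual
4. blt @i5  | no-port BR/BR
5. blt sub @i6,i7  | dual
6. xor @i8  | tail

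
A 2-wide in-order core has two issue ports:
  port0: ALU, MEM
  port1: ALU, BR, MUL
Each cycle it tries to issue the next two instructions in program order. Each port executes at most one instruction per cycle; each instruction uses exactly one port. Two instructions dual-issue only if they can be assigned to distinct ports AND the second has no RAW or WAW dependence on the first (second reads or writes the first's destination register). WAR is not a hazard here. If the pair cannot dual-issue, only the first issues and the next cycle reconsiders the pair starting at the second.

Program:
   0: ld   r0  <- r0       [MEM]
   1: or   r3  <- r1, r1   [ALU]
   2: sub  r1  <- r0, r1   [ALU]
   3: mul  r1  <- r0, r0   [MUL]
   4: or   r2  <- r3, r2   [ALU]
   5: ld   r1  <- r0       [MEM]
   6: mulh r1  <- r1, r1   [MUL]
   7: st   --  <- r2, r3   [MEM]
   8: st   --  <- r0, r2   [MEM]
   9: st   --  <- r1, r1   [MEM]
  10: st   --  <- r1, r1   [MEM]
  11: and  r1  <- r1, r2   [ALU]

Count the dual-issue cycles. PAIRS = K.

PAIRS = 4

[0] i0,i1  ld;or  -- 2-wide
[1] i2  sub  -- WAW r1
[2] i3,i4  mul;or  -- 2-wide
[3] i5  ld  -- RAW+WAW r1
[4] i6,i7  mulh;st  -- 2-wide
[5] i8  st  -- no-port MEM/MEM
[6] i9  st  -- no-port MEM/MEM
[7] i10,i11  st;and  -- 2-wide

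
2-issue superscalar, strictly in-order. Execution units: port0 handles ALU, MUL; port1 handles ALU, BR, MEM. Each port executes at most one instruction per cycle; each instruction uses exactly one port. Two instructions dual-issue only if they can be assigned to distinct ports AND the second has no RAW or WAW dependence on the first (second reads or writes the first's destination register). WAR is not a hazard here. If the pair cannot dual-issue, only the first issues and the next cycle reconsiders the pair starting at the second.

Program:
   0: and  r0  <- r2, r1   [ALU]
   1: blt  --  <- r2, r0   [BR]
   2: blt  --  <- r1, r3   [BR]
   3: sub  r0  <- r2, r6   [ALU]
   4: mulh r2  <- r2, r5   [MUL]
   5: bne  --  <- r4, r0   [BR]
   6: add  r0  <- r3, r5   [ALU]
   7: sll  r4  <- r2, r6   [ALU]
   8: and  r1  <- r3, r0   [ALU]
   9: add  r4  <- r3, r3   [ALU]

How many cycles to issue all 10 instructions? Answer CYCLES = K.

  cy0 -> i0 (and.ALU) RAW r0
  cy1 -> i1 (blt.BR) no-port BR/BR
  cy2 -> i2&i3 (blt.BR sub.ALU) dual
  cy3 -> i4&i5 (mulh.MUL bne.BR) dual
  cy4 -> i6&i7 (add.ALU sll.ALU) dual
  cy5 -> i8&i9 (and.ALU add.ALU) dual

CYCLES = 6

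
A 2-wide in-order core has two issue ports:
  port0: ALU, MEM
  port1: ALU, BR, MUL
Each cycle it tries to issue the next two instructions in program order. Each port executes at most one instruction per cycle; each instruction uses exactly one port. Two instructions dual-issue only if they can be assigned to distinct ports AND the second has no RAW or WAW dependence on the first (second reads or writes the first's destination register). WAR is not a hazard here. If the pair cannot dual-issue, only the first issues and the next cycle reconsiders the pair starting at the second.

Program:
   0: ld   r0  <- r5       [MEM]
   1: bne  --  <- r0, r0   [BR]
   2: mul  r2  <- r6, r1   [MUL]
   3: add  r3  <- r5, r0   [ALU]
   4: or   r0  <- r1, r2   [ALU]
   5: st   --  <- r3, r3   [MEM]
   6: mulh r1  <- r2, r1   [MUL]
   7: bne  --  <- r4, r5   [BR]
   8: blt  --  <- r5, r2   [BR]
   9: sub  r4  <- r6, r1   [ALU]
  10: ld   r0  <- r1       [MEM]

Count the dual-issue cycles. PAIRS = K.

PAIRS = 3

c0: i0 ld  RAW r0
c1: i1 bne  no-port BR/MUL
c2: i2/i3 mul;add  2-wide
c3: i4/i5 or;st  2-wide
c4: i6 mulh  no-port MUL/BR
c5: i7 bne  no-port BR/BR
c6: i8/i9 blt;sub  2-wide
c7: i10 ld  tail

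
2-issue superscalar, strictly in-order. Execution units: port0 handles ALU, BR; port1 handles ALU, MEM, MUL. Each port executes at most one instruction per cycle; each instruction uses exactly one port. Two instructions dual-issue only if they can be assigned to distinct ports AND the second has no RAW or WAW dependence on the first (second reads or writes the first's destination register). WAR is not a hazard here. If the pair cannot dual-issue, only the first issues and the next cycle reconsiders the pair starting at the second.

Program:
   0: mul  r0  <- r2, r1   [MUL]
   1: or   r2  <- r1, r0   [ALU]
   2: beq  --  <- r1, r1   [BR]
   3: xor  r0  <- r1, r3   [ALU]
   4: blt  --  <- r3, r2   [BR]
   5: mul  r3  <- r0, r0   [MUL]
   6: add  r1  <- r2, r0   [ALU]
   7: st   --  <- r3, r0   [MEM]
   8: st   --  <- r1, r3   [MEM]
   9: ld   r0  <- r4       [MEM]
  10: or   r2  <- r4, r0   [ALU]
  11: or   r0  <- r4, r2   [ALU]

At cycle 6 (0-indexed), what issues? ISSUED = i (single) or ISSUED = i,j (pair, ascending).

ISSUED = 9

[0] i0  mul  -- RAW r0
[1] i1&i2  or/beq  -- dual
[2] i3&i4  xor/blt  -- dual
[3] i5&i6  mul/add  -- dual
[4] i7  st  -- no-port MEM/MEM
[5] i8  st  -- no-port MEM/MEM
[6] i9  ld  -- RAW r0
[7] i10  or  -- RAW r2
[8] i11  or  -- tail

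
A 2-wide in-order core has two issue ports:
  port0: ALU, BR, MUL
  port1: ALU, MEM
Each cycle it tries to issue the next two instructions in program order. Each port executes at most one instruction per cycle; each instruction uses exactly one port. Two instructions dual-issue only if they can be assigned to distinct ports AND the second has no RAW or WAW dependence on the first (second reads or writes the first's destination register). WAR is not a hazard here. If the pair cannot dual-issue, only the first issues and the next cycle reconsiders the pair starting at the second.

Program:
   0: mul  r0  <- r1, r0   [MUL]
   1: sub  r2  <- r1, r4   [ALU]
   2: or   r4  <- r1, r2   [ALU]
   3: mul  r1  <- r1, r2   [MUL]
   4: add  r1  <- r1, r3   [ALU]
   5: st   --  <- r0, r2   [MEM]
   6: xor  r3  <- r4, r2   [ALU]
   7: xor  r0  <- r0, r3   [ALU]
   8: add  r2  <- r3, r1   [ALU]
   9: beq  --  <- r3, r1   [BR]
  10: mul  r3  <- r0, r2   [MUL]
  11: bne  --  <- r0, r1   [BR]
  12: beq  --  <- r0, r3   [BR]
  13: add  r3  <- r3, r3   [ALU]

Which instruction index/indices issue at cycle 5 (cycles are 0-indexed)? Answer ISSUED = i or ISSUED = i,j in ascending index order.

ISSUED = 9

t=0 i0&i1:mul+sub ; dual
t=1 i2&i3:or+mul ; dual
t=2 i4&i5:add+st ; dual
t=3 i6:xor ; RAW r3
t=4 i7&i8:xor+add ; dual
t=5 i9:beq ; no-port BR/MUL
t=6 i10:mul ; no-port MUL/BR
t=7 i11:bne ; no-port BR/BR
t=8 i12&i13:beq+add ; dual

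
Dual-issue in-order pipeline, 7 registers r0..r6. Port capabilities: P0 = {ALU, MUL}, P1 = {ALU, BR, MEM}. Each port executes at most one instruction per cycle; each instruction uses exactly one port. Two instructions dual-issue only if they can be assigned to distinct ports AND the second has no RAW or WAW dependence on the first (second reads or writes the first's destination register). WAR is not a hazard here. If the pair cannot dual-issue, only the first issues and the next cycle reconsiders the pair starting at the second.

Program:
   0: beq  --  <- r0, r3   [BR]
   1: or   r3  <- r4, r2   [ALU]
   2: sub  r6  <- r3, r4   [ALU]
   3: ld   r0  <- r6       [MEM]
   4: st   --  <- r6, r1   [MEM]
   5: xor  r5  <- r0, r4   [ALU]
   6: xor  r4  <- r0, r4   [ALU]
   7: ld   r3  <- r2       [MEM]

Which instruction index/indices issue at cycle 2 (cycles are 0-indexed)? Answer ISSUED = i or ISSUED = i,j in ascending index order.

ISSUED = 3

0. beq/or @i0+i1  | 2-wide
1. sub @i2  | RAW r6
2. ld @i3  | no-port MEM/MEM
3. st/xor @i4+i5  | 2-wide
4. xor/ld @i6+i7  | 2-wide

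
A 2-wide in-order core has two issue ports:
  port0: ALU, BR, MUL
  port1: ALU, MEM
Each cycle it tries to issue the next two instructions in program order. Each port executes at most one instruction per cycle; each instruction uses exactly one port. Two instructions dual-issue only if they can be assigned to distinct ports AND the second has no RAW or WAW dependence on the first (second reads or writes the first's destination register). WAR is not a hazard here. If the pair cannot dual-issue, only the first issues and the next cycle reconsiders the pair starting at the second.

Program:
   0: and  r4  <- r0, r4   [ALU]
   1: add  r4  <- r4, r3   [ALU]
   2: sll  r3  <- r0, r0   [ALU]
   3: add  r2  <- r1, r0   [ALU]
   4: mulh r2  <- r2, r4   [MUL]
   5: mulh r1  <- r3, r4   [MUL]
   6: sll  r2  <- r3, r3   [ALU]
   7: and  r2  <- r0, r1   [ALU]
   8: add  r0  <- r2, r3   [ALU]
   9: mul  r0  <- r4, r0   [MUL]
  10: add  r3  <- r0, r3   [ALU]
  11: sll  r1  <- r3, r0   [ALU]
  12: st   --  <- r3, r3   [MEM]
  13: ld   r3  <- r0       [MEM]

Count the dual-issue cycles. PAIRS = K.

  cy0 -> i0 (and.ALU) RAW+WAW r4
  cy1 -> i1+i2 (add.ALU/sll.ALU) pair
  cy2 -> i3 (add.ALU) RAW+WAW r2
  cy3 -> i4 (mulh.MUL) no-port MUL/MUL
  cy4 -> i5+i6 (mulh.MUL/sll.ALU) pair
  cy5 -> i7 (and.ALU) RAW r2
  cy6 -> i8 (add.ALU) RAW+WAW r0
  cy7 -> i9 (mul.MUL) RAW r0
  cy8 -> i10 (add.ALU) RAW r3
  cy9 -> i11+i12 (sll.ALU/st.MEM) pair
  cy10 -> i13 (ld.MEM) tail

PAIRS = 3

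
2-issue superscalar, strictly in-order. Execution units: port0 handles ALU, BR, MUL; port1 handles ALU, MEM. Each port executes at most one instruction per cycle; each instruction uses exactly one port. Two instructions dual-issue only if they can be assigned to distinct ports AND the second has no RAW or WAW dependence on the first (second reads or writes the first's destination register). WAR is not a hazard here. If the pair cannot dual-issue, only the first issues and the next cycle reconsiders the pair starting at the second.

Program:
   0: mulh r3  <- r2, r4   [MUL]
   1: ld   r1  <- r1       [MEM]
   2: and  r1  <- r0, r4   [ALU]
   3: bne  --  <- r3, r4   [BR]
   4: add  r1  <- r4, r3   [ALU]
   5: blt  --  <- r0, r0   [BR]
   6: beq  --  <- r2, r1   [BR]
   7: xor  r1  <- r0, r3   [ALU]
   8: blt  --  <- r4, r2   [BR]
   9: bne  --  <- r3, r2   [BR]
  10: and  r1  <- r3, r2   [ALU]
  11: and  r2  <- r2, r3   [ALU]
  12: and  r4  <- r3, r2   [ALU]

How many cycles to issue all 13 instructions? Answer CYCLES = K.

t=0 i0+i1:mulh.MUL;ld.MEM ; pair
t=1 i2+i3:and.ALU;bne.BR ; pair
t=2 i4+i5:add.ALU;blt.BR ; pair
t=3 i6+i7:beq.BR;xor.ALU ; pair
t=4 i8:blt.BR ; no-port BR/BR
t=5 i9+i10:bne.BR;and.ALU ; pair
t=6 i11:and.ALU ; RAW r2
t=7 i12:and.ALU ; tail

CYCLES = 8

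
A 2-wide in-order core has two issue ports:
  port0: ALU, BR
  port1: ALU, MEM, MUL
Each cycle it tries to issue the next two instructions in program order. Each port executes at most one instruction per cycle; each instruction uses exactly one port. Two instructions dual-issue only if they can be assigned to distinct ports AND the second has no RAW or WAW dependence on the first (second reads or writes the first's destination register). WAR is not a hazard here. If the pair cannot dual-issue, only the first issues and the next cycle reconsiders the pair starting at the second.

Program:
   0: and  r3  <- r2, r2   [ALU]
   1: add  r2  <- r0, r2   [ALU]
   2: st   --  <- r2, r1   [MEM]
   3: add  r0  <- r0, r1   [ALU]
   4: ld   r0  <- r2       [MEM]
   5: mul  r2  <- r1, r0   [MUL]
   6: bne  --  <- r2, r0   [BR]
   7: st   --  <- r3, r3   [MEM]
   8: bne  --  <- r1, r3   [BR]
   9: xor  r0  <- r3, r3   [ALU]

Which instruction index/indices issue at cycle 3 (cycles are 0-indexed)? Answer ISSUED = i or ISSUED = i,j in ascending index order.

#0 head=0: and;add i0,i1 2-wide
#1 head=2: st;add i2,i3 2-wide
#2 head=4: ld i4 no-port MEM/MUL
#3 head=5: mul i5 RAW r2
#4 head=6: bne;st i6,i7 2-wide
#5 head=8: bne;xor i8,i9 2-wide

ISSUED = 5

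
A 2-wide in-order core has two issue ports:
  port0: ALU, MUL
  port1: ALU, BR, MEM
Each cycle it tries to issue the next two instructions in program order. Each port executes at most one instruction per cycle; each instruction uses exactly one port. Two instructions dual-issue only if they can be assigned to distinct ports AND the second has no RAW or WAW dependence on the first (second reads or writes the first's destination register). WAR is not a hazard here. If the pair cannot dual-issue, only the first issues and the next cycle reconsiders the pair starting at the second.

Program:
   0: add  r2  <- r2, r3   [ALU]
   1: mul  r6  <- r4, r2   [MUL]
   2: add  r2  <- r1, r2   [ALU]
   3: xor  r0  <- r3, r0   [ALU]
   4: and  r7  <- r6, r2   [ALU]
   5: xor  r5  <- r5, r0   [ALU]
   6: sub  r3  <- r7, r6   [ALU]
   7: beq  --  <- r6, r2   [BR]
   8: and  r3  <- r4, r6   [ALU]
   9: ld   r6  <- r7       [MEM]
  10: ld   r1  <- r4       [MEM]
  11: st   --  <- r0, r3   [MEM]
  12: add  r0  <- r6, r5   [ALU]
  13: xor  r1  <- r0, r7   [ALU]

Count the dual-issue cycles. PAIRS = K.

PAIRS = 5

  cy0 -> i0 (add) RAW r2
  cy1 -> i1/i2 (mul+add) pair
  cy2 -> i3/i4 (xor+and) pair
  cy3 -> i5/i6 (xor+sub) pair
  cy4 -> i7/i8 (beq+and) pair
  cy5 -> i9 (ld) no-port MEM/MEM
  cy6 -> i10 (ld) no-port MEM/MEM
  cy7 -> i11/i12 (st+add) pair
  cy8 -> i13 (xor) tail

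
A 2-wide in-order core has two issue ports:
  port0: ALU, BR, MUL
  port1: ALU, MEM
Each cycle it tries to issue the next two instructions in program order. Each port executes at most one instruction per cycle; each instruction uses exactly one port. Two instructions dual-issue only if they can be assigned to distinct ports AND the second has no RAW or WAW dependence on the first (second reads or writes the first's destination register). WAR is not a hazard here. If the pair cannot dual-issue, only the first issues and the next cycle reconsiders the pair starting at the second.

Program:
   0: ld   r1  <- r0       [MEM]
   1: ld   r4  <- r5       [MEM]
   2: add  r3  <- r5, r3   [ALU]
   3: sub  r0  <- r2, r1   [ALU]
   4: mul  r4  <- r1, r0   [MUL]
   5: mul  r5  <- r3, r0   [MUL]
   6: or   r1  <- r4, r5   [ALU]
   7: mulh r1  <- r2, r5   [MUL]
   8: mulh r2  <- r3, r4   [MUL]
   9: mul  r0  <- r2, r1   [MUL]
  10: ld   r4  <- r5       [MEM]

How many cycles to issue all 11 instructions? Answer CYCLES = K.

t=0 i0:ld.MEM ; no-port MEM/MEM
t=1 i1/i2:ld.MEM/add.ALU ; dual
t=2 i3:sub.ALU ; RAW r0
t=3 i4:mul.MUL ; no-port MUL/MUL
t=4 i5:mul.MUL ; RAW r5
t=5 i6:or.ALU ; WAW r1
t=6 i7:mulh.MUL ; no-port MUL/MUL
t=7 i8:mulh.MUL ; no-port MUL/MUL
t=8 i9/i10:mul.MUL/ld.MEM ; dual

CYCLES = 9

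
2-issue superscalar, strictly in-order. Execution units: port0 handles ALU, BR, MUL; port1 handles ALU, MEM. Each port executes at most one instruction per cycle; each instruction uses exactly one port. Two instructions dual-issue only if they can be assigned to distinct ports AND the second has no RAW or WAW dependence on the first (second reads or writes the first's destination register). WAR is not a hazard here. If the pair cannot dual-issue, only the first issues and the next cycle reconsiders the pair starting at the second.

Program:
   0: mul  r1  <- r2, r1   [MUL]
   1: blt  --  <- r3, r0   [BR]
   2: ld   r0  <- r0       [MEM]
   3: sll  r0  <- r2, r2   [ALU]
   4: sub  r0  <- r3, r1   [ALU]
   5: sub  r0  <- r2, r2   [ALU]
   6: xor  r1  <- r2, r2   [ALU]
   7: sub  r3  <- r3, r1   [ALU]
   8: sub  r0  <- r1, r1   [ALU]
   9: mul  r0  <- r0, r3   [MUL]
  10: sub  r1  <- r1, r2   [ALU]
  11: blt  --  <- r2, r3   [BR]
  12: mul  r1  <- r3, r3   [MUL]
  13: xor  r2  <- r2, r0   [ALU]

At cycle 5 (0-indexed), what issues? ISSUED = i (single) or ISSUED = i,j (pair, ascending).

#0 head=0: mul i0 no-port MUL/BR
#1 head=1: blt ld i1+i2 dual
#2 head=3: sll i3 WAW r0
#3 head=4: sub i4 WAW r0
#4 head=5: sub xor i5+i6 dual
#5 head=7: sub sub i7+i8 dual
#6 head=9: mul sub i9+i10 dual
#7 head=11: blt i11 no-port BR/MUL
#8 head=12: mul xor i12+i13 dual

ISSUED = 7,8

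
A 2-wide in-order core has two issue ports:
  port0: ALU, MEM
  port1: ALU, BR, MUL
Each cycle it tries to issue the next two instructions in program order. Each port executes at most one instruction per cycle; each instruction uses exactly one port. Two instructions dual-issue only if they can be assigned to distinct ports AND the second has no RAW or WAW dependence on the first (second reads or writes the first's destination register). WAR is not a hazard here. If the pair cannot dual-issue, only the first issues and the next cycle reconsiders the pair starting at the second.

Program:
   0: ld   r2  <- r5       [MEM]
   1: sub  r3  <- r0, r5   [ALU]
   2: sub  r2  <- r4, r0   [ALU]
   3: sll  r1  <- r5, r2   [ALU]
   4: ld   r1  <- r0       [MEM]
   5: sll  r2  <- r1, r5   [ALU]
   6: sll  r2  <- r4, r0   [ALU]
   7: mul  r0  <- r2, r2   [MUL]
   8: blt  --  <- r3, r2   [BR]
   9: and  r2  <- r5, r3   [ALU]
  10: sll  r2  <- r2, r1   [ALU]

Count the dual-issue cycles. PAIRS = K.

[0] i0/i1  ld.MEM+sub.ALU  -- pair
[1] i2  sub.ALU  -- RAW r2
[2] i3  sll.ALU  -- WAW r1
[3] i4  ld.MEM  -- RAW r1
[4] i5  sll.ALU  -- WAW r2
[5] i6  sll.ALU  -- RAW r2
[6] i7  mul.MUL  -- no-port MUL/BR
[7] i8/i9  blt.BR+and.ALU  -- pair
[8] i10  sll.ALU  -- tail

PAIRS = 2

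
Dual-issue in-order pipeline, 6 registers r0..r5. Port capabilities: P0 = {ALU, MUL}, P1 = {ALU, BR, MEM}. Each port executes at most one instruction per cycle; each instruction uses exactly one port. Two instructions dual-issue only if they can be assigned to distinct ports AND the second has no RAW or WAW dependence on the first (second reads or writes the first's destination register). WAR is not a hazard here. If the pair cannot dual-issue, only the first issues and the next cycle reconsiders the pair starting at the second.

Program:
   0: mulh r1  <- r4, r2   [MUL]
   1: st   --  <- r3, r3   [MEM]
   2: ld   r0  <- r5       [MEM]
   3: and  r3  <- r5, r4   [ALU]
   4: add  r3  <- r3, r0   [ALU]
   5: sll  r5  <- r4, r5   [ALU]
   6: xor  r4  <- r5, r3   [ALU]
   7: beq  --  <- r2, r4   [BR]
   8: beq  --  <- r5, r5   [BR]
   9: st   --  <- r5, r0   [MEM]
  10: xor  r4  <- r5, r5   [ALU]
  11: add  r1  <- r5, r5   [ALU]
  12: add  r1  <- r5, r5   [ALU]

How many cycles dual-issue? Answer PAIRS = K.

0. mulh;st @i0+i1  | pair
1. ld;and @i2+i3  | pair
2. add;sll @i4+i5  | pair
3. xor @i6  | RAW r4
4. beq @i7  | no-port BR/BR
5. beq @i8  | no-port BR/MEM
6. st;xor @i9+i10  | pair
7. add @i11  | WAW r1
8. add @i12  | tail

PAIRS = 4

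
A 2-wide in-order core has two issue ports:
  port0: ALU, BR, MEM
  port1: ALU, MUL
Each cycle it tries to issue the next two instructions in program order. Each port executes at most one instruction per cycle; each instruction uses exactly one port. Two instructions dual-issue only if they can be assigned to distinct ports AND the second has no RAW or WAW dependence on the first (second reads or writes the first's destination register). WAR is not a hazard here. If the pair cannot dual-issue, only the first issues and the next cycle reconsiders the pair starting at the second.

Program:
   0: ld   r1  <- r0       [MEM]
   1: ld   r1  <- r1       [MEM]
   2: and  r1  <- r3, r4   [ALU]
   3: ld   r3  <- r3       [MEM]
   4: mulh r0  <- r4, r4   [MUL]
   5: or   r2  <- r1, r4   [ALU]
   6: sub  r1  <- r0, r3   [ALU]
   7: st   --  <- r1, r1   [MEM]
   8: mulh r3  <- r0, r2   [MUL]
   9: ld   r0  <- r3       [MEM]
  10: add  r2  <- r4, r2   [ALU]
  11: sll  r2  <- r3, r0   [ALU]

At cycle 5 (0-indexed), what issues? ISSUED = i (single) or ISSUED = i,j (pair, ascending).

ISSUED = 7,8

[0] i0  ld  -- no-port MEM/MEM
[1] i1  ld  -- WAW r1
[2] i2+i3  and/ld  -- pair
[3] i4+i5  mulh/or  -- pair
[4] i6  sub  -- RAW r1
[5] i7+i8  st/mulh  -- pair
[6] i9+i10  ld/add  -- pair
[7] i11  sll  -- tail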